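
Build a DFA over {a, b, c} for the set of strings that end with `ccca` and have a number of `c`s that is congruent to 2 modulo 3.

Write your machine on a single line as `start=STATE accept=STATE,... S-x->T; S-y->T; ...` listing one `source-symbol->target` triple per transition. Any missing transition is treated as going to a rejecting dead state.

Build one automaton per condition and run them in lockstep. One (5 states) tracks how much of the suffix `ccca` has currently been matched; the other (3 states) tracks the count of `c`s modulo 3. Each combined state is a pair, one component from each; accept when both components accept.
15 states suffice.
          a    b    c  
>  q0     q0   q0   q1 
   q1     q2   q2   q3 
   q2     q2   q2   q4 
   q3     q5   q5   q6 
   q4     q5   q5   q7 
   q5     q5   q5   q8 
   q6     q9   q0  q10 
   q7     q0   q0  q10 
   q8     q0   q0  q11 
   q9     q0   q0   q1 
   q10   q12   q2  q13 
   q11    q2   q2  q13 
   q12    q2   q2   q4 
   q13   q14   q5   q6 
 * q14    q5   q5   q8 
(> = start, * = accepting)

start=q0; accept=q14; q0-a->q0; q0-b->q0; q0-c->q1; q1-a->q2; q1-b->q2; q1-c->q3; q2-a->q2; q2-b->q2; q2-c->q4; q3-a->q5; q3-b->q5; q3-c->q6; q4-a->q5; q4-b->q5; q4-c->q7; q5-a->q5; q5-b->q5; q5-c->q8; q6-a->q9; q6-b->q0; q6-c->q10; q7-a->q0; q7-b->q0; q7-c->q10; q8-a->q0; q8-b->q0; q8-c->q11; q9-a->q0; q9-b->q0; q9-c->q1; q10-a->q12; q10-b->q2; q10-c->q13; q11-a->q2; q11-b->q2; q11-c->q13; q12-a->q2; q12-b->q2; q12-c->q4; q13-a->q14; q13-b->q5; q13-c->q6; q14-a->q5; q14-b->q5; q14-c->q8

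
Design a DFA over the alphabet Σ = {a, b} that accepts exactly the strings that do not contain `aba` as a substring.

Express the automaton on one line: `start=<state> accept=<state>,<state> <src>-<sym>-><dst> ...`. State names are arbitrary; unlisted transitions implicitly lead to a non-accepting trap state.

start=s0 accept=s0,s1,s2 s0-a->s1 s0-b->s0 s1-a->s1 s1-b->s2 s2-a->s3 s2-b->s0 s3-a->s3 s3-b->s3

Track partial matches of the forbidden pattern `aba`. State s3 is a dead state reached once `aba` has occurred; every other state accepts. s0 means no part of `aba` is currently matched.
A 4-state machine:
        a   b  
>* s0   s1  s0 
 * s1   s1  s2 
 * s2   s3  s0 
   s3   s3  s3 
(> = start, * = accepting)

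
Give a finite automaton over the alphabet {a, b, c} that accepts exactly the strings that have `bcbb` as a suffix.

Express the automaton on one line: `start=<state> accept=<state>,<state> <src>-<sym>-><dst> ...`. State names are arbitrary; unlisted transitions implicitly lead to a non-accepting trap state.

Let each state record the length of the longest suffix of the input read so far that is also a prefix of `bcbb`. s1 means the last symbol is `b`; s2 means the last 2 symbols are `bc`; s3 means the last 3 symbols are `bcb`; s4 means the last 4 symbols are `bcbb`. Accept only at s4, where the string currently ends in `bcbb`.
5 states suffice.
        a   b   c  
>  s0   s0  s1  s0 
   s1   s0  s1  s2 
   s2   s0  s3  s0 
   s3   s0  s4  s2 
 * s4   s0  s1  s2 
(> = start, * = accepting)

start=s0 accept=s4 s0-a->s0 s0-b->s1 s0-c->s0 s1-a->s0 s1-b->s1 s1-c->s2 s2-a->s0 s2-b->s3 s2-c->s0 s3-a->s0 s3-b->s4 s3-c->s2 s4-a->s0 s4-b->s1 s4-c->s2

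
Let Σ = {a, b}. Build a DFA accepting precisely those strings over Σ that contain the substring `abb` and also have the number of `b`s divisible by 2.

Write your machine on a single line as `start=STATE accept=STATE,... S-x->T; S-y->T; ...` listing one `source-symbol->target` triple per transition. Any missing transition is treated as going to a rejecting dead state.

start=S0; accept=S5; S0-a->S1; S0-b->S2; S1-a->S1; S1-b->S3; S2-a->S4; S2-b->S0; S3-a->S4; S3-b->S5; S4-a->S4; S4-b->S6; S5-a->S5; S5-b->S7; S6-a->S1; S6-b->S7; S7-a->S7; S7-b->S5

Handle the two conditions separately and then intersect. The first has 4 states tracking whether and how much of `abb` has been seen; the second has 2 states tracking the count of `b`s modulo 2. A product state is a pair (one from each), accepting exactly when both do.
With 8 states:
        a   b  
>  S0   S1  S2 
   S1   S1  S3 
   S2   S4  S0 
   S3   S4  S5 
   S4   S4  S6 
 * S5   S5  S7 
   S6   S1  S7 
   S7   S7  S5 
(> = start, * = accepting)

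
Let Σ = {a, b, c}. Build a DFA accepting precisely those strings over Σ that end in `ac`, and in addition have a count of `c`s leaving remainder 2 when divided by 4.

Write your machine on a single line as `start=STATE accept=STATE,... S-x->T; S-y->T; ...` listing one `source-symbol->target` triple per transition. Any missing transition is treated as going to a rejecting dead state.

start=S0; accept=S4; S0-a->S0; S0-b->S0; S0-c->S1; S1-a->S2; S1-b->S1; S1-c->S3; S2-a->S2; S2-b->S1; S2-c->S4; S3-a->S3; S3-b->S3; S3-c->S5; S4-a->S3; S4-b->S3; S4-c->S5; S5-a->S5; S5-b->S5; S5-c->S0

Build one automaton per condition and run them in lockstep. One (3 states) tracks how much of the suffix `ac` has currently been matched; the other (4 states) tracks the count of `c`s modulo 4. Each combined state is a pair, one component from each; accept when both components accept. Minimizing collapses redundant product states.
        a   b   c  
>  S0   S0  S0  S1 
   S1   S2  S1  S3 
   S2   S2  S1  S4 
   S3   S3  S3  S5 
 * S4   S3  S3  S5 
   S5   S5  S5  S0 
(> = start, * = accepting)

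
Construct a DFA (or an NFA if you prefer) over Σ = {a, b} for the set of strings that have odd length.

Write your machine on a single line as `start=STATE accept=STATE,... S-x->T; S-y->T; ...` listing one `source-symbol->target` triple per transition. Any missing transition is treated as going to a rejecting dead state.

start=s0; accept=s1; s0-a->s1; s0-b->s1; s1-a->s0; s1-b->s0

Count input length modulo 2: every symbol advances one step around the cycle s0 → s1 → s0. Accept at s1.
A 2-state machine:
        a   b  
>  s0   s1  s1 
 * s1   s0  s0 
(> = start, * = accepting)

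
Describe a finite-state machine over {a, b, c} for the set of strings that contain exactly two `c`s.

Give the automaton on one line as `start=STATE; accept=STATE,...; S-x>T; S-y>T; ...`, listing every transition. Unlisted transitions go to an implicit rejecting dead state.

start=S0; accept=S2; S0-a>S0; S0-b>S0; S0-c>S1; S1-a>S1; S1-b>S1; S1-c>S2; S2-a>S2; S2-b>S2; S2-c>S3; S3-a>S3; S3-b>S3; S3-c>S3

Only the number of `c`s matters, and only up to 3. Make a chain S0 → S1 → S2 → S3 advanced by each `c` (with S3 absorbing); every other symbol self-loops. The accepting set is {S2}.
        a   b   c  
>  S0   S0  S0  S1 
   S1   S1  S1  S2 
 * S2   S2  S2  S3 
   S3   S3  S3  S3 
(> = start, * = accepting)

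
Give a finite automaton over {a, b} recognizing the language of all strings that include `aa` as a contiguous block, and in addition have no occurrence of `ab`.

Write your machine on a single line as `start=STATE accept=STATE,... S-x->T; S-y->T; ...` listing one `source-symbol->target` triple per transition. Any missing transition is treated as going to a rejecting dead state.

start=S0; accept=S2; S0-a->S1; S0-b->S0; S1-a->S2; S1-b->S3; S2-a->S2; S2-b->S3; S3-a->S3; S3-b->S3

Build one automaton per condition and run them in lockstep. One (3 states) tracks whether and how much of `aa` has been seen; the other (3 states) tracks partial matches of the forbidden pattern `ab`. Each combined state is a pair, one component from each; accept when both components accept. After merging equivalent states the machine shrinks.
        a   b  
>  S0   S1  S0 
   S1   S2  S3 
 * S2   S2  S3 
   S3   S3  S3 
(> = start, * = accepting)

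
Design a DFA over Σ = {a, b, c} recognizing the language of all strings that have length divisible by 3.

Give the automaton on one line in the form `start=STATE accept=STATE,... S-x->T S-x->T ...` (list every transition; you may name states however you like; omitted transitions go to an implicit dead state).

Only the length mod 3 matters, so use a 3-cycle: from any state, every input symbol moves to the next state, wrapping S2 back to S0. Mark S0 accepting.
A 3-state machine:
        a   b   c  
>* S0   S1  S1  S1 
   S1   S2  S2  S2 
   S2   S0  S0  S0 
(> = start, * = accepting)

start=S0 accept=S0 S0-a->S1 S0-b->S1 S0-c->S1 S1-a->S2 S1-b->S2 S1-c->S2 S2-a->S0 S2-b->S0 S2-c->S0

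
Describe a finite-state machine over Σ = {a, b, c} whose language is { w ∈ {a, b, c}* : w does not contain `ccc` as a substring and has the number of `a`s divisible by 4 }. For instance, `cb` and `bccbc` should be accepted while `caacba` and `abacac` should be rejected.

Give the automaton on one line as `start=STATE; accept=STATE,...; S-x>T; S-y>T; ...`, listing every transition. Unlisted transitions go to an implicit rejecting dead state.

Handle the two conditions separately and then intersect. One (4 states) tracks partial matches of the forbidden pattern `ccc`; the other (4 states) tracks the count of `a`s modulo 4. Each combined state is a pair, one component from each; accept when both components accept.
          a    b    c  
>* q0     q1   q0   q2 
   q1     q3   q1   q4 
 * q2     q1   q0   q5 
   q3     q6   q3   q7 
   q4     q3   q1   q8 
 * q5     q1   q0   q9 
   q6     q0   q6  q10 
   q7     q6   q3  q11 
   q8     q3   q1  q12 
   q9    q12   q9   q9 
   q10    q0   q6  q13 
   q11    q6   q3  q14 
   q12   q14  q12  q12 
   q13    q0   q6  q15 
   q14   q15  q14  q14 
   q15    q9  q15  q15 
(> = start, * = accepting)

start=q0; accept=q0,q2,q5; q0-a>q1; q0-b>q0; q0-c>q2; q1-a>q3; q1-b>q1; q1-c>q4; q2-a>q1; q2-b>q0; q2-c>q5; q3-a>q6; q3-b>q3; q3-c>q7; q4-a>q3; q4-b>q1; q4-c>q8; q5-a>q1; q5-b>q0; q5-c>q9; q6-a>q0; q6-b>q6; q6-c>q10; q7-a>q6; q7-b>q3; q7-c>q11; q8-a>q3; q8-b>q1; q8-c>q12; q9-a>q12; q9-b>q9; q9-c>q9; q10-a>q0; q10-b>q6; q10-c>q13; q11-a>q6; q11-b>q3; q11-c>q14; q12-a>q14; q12-b>q12; q12-c>q12; q13-a>q0; q13-b>q6; q13-c>q15; q14-a>q15; q14-b>q14; q14-c>q14; q15-a>q9; q15-b>q15; q15-c>q15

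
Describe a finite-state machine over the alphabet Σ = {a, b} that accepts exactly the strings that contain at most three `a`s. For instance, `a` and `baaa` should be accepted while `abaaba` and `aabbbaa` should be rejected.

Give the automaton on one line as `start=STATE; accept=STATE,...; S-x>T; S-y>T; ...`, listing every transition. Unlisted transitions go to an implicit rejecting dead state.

start=q0; accept=q0,q1,q2,q3; q0-a>q1; q0-b>q0; q1-a>q2; q1-b>q1; q2-a>q3; q2-b>q2; q3-a>q4; q3-b>q3; q4-a>q4; q4-b>q4

Count `a`s, saturating at 4: states q0 through q3 mean 0 through 3 `a`s seen; q4 means more than 3. Each `a` increments (capped at q4); other symbols loop. Accept from {q0, q1, q2, q3}.
        a   b  
>* q0   q1  q0 
 * q1   q2  q1 
 * q2   q3  q2 
 * q3   q4  q3 
   q4   q4  q4 
(> = start, * = accepting)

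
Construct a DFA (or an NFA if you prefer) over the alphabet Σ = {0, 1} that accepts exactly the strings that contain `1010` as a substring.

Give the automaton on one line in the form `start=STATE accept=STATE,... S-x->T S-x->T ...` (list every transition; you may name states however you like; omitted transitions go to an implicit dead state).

start=q0 accept=q4 q0-0->q0 q0-1->q1 q1-0->q2 q1-1->q1 q2-0->q0 q2-1->q3 q3-0->q4 q3-1->q1 q4-0->q4 q4-1->q4

States q0..q3 record the length of the longest prefix of `1010` that matches the current input suffix. Reaching q4 means `1010` has been seen, and we stay there forever. Accept from q4.
A 5-state machine:
        0   1  
>  q0   q0  q1 
   q1   q2  q1 
   q2   q0  q3 
   q3   q4  q1 
 * q4   q4  q4 
(> = start, * = accepting)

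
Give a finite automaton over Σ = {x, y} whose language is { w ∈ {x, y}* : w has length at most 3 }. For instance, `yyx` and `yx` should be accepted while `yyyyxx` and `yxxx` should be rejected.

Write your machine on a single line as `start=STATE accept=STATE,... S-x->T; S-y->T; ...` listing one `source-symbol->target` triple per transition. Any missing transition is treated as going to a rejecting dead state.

start=S0; accept=S0,S1,S2,S3; S0-x->S1; S0-y->S1; S1-x->S2; S1-y->S2; S2-x->S3; S2-y->S3; S3-x->S4; S3-y->S4; S4-x->S4; S4-y->S4

We only need to distinguish lengths 0, 1, …, 3, and '>3'. Chain S0 → S1 → S2 → S3 → S4 on every symbol, with S4 looping. Accepting states: {S0, S1, S2, S3}.
With 5 states:
        x   y  
>* S0   S1  S1 
 * S1   S2  S2 
 * S2   S3  S3 
 * S3   S4  S4 
   S4   S4  S4 
(> = start, * = accepting)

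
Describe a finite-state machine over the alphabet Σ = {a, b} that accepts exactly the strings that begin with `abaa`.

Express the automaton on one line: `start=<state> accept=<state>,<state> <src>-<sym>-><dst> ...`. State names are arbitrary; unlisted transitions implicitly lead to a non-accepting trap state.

start=S0 accept=S4 S0-a->S1 S0-b->S5 S1-a->S5 S1-b->S2 S2-a->S3 S2-b->S5 S3-a->S4 S3-b->S5 S4-a->S4 S4-b->S4 S5-a->S5 S5-b->S5

Walk along `abaa` while the input agrees: from S0 take `a` to S1, and so on. Any deviation drops to the rejecting sink S5. Once S4 is reached the prefix is confirmed and every continuation is accepted.
6 states suffice.
        a   b  
>  S0   S1  S5 
   S1   S5  S2 
   S2   S3  S5 
   S3   S4  S5 
 * S4   S4  S4 
   S5   S5  S5 
(> = start, * = accepting)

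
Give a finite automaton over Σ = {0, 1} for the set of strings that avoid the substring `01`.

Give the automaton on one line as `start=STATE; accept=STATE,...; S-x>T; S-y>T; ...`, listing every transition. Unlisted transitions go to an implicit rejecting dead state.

This is the complement of 'contains `01`'. Use the same substring-matching states — S0 through S2 holding how much of `01` has just been matched — but flip the accepting set: everything except the trap S2 accepts.
With 3 states:
        0   1  
>* S0   S1  S0 
 * S1   S1  S2 
   S2   S2  S2 
(> = start, * = accepting)

start=S0; accept=S0,S1; S0-0>S1; S0-1>S0; S1-0>S1; S1-1>S2; S2-0>S2; S2-1>S2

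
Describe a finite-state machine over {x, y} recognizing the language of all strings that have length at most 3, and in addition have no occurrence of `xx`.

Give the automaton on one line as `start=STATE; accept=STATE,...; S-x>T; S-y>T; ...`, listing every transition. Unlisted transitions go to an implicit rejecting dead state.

Run two small machines in parallel and take their product. One (5 states) tracks the input length, saturating at 4; the other (3 states) tracks partial matches of the forbidden pattern `xx`. Each combined state is a pair, one component from each; accept when both components accept. Equivalent product states are then merged.
7 states suffice.
        x   y  
>* q0   q1  q2 
 * q1   q3  q4 
 * q2   q5  q4 
   q3   q3  q3 
 * q4   q6  q6 
 * q5   q3  q6 
 * q6   q3  q3 
(> = start, * = accepting)

start=q0; accept=q0,q1,q2,q4,q5,q6; q0-x>q1; q0-y>q2; q1-x>q3; q1-y>q4; q2-x>q5; q2-y>q4; q3-x>q3; q3-y>q3; q4-x>q6; q4-y>q6; q5-x>q3; q5-y>q6; q6-x>q3; q6-y>q3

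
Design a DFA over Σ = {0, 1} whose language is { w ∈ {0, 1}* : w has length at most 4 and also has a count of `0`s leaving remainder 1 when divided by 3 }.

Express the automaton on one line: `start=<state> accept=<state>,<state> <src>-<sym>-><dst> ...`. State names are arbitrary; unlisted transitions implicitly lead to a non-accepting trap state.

Run two small machines in parallel and take their product. The first has 6 states tracking the input length, saturating at 5; the second has 3 states tracking the count of `0`s modulo 3. A product state is a pair (one from each), accepting exactly when both do.
          0    1  
>  s0     s1   s2 
 * s1     s3   s4 
   s2     s4   s5 
   s3     s6   s7 
 * s4     s7   s8 
   s5     s8   s6 
   s6     s9  s10 
   s7    s10  s11 
 * s8    s11   s9 
 * s9    s12  s13 
   s10   s13  s14 
   s11   s14  s12 
   s12   s14  s12 
   s13   s12  s13 
   s14   s13  s14 
(> = start, * = accepting)

start=s0 accept=s1,s4,s8,s9 s0-0->s1 s0-1->s2 s1-0->s3 s1-1->s4 s2-0->s4 s2-1->s5 s3-0->s6 s3-1->s7 s4-0->s7 s4-1->s8 s5-0->s8 s5-1->s6 s6-0->s9 s6-1->s10 s7-0->s10 s7-1->s11 s8-0->s11 s8-1->s9 s9-0->s12 s9-1->s13 s10-0->s13 s10-1->s14 s11-0->s14 s11-1->s12 s12-0->s14 s12-1->s12 s13-0->s12 s13-1->s13 s14-0->s13 s14-1->s14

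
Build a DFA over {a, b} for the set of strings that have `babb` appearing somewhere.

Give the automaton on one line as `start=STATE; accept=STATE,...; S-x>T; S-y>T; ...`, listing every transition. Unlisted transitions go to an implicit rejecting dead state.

Track how much of `babb` has been matched so far: state q0 is no progress, q4 is the absorbing accept state reached once `babb` has occurred. Intermediate states record partial matches; on a mismatch, fall back to the longest reusable overlap.
        a   b  
>  q0   q0  q1 
   q1   q2  q1 
   q2   q0  q3 
   q3   q2  q4 
 * q4   q4  q4 
(> = start, * = accepting)

start=q0; accept=q4; q0-a>q0; q0-b>q1; q1-a>q2; q1-b>q1; q2-a>q0; q2-b>q3; q3-a>q2; q3-b>q4; q4-a>q4; q4-b>q4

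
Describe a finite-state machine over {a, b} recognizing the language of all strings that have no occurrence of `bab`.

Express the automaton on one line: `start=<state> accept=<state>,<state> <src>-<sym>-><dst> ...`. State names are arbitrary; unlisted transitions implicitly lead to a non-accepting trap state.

Track partial matches of the forbidden pattern `bab`. State s3 is a dead state reached once `bab` has occurred; every other state accepts. s0 means no part of `bab` is currently matched.
A 4-state machine:
        a   b  
>* s0   s0  s1 
 * s1   s2  s1 
 * s2   s0  s3 
   s3   s3  s3 
(> = start, * = accepting)

start=s0 accept=s0,s1,s2 s0-a->s0 s0-b->s1 s1-a->s2 s1-b->s1 s2-a->s0 s2-b->s3 s3-a->s3 s3-b->s3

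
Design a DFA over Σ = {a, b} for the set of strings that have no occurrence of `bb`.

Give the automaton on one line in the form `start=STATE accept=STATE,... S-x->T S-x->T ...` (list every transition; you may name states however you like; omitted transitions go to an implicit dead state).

start=S0 accept=S0,S1 S0-a->S0 S0-b->S1 S1-a->S0 S1-b->S2 S2-a->S2 S2-b->S2

This is the complement of 'contains `bb`'. Use the same substring-matching states — S0 through S2 holding how much of `bb` has just been matched — but flip the accepting set: everything except the trap S2 accepts.
With 3 states:
        a   b  
>* S0   S0  S1 
 * S1   S0  S2 
   S2   S2  S2 
(> = start, * = accepting)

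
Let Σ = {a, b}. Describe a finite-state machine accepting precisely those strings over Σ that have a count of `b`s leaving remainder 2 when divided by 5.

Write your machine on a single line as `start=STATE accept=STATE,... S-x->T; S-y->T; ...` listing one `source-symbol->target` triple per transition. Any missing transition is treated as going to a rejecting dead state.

start=s0; accept=s2; s0-a->s0; s0-b->s1; s1-a->s1; s1-b->s2; s2-a->s2; s2-b->s3; s3-a->s3; s3-b->s4; s4-a->s4; s4-b->s0

Keep the running count of `b`s modulo 5: each `b` advances along the cycle s0 → s1 → s2 → s3 → s4 → s0 while other symbols loop. Accept at s2.
        a   b  
>  s0   s0  s1 
   s1   s1  s2 
 * s2   s2  s3 
   s3   s3  s4 
   s4   s4  s0 
(> = start, * = accepting)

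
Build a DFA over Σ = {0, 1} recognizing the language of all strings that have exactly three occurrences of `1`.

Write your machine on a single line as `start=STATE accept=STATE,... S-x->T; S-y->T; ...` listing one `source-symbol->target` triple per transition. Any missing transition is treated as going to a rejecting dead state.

Only the number of `1`s matters, and only up to 4. Make a chain q0 → q1 → q2 → q3 → q4 advanced by each `1` (with q4 absorbing); every other symbol self-loops. The accepting set is {q3}.
5 states suffice.
        0   1  
>  q0   q0  q1 
   q1   q1  q2 
   q2   q2  q3 
 * q3   q3  q4 
   q4   q4  q4 
(> = start, * = accepting)

start=q0; accept=q3; q0-0->q0; q0-1->q1; q1-0->q1; q1-1->q2; q2-0->q2; q2-1->q3; q3-0->q3; q3-1->q4; q4-0->q4; q4-1->q4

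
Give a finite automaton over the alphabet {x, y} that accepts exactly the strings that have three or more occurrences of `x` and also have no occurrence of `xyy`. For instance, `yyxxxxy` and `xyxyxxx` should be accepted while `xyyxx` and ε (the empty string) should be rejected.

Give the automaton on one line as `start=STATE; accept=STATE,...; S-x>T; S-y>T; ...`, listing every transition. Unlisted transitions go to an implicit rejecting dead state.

Run two small machines in parallel and take their product. One (5 states) tracks the count of `x`s, saturating at 4; the other (4 states) tracks partial matches of the forbidden pattern `xyy`. Each combined state is a pair, one component from each; accept when both components accept.
13 states suffice.
       x  y 
>  A   B  A 
   B   C  D 
   C   E  F 
   D   C  G 
 * E   H  I 
   F   E  J 
   G   J  G 
 * H   H  K 
 * I   H  L 
   J   L  J 
 * K   H  M 
   L   M  L 
   M   M  M 
(> = start, * = accepting)

start=A; accept=E,H,I,K; A-x>B; A-y>A; B-x>C; B-y>D; C-x>E; C-y>F; D-x>C; D-y>G; E-x>H; E-y>I; F-x>E; F-y>J; G-x>J; G-y>G; H-x>H; H-y>K; I-x>H; I-y>L; J-x>L; J-y>J; K-x>H; K-y>M; L-x>M; L-y>L; M-x>M; M-y>M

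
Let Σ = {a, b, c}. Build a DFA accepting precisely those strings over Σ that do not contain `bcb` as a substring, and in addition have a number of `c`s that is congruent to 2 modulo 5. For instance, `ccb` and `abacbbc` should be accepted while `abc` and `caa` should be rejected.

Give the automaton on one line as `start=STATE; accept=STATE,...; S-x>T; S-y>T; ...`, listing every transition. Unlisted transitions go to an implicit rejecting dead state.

start=s0; accept=s5,s7,s8; s0-a>s0; s0-b>s1; s0-c>s2; s1-a>s0; s1-b>s1; s1-c>s3; s2-a>s2; s2-b>s4; s2-c>s5; s3-a>s2; s3-b>s6; s3-c>s5; s4-a>s2; s4-b>s4; s4-c>s7; s5-a>s5; s5-b>s8; s5-c>s9; s6-a>s6; s6-b>s6; s6-c>s6; s7-a>s5; s7-b>s6; s7-c>s9; s8-a>s5; s8-b>s8; s8-c>s10; s9-a>s9; s9-b>s11; s9-c>s12; s10-a>s9; s10-b>s6; s10-c>s12; s11-a>s9; s11-b>s11; s11-c>s13; s12-a>s12; s12-b>s14; s12-c>s0; s13-a>s12; s13-b>s6; s13-c>s0; s14-a>s12; s14-b>s14; s14-c>s15; s15-a>s0; s15-b>s6; s15-c>s2

Run two small machines in parallel and take their product. The first has 4 states tracking partial matches of the forbidden pattern `bcb`; the second has 5 states tracking the count of `c`s modulo 5. A product state is a pair (one from each), accepting exactly when both do. After merging equivalent states the machine shrinks.
A 16-state machine:
          a    b    c  
>  s0     s0   s1   s2 
   s1     s0   s1   s3 
   s2     s2   s4   s5 
   s3     s2   s6   s5 
   s4     s2   s4   s7 
 * s5     s5   s8   s9 
   s6     s6   s6   s6 
 * s7     s5   s6   s9 
 * s8     s5   s8  s10 
   s9     s9  s11  s12 
   s10    s9   s6  s12 
   s11    s9  s11  s13 
   s12   s12  s14   s0 
   s13   s12   s6   s0 
   s14   s12  s14  s15 
   s15    s0   s6   s2 
(> = start, * = accepting)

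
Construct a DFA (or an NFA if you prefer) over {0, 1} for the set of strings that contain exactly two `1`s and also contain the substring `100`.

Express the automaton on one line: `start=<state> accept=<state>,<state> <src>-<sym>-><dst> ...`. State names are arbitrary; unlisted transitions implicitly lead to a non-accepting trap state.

Build one automaton per condition and run them in lockstep. One (4 states) tracks the count of `1`s, saturating at 3; the other (4 states) tracks whether and how much of `100` has been seen. Each combined state is a pair, one component from each; accept when both components accept. Equivalent product states are then merged.
8 states suffice.
        0   1  
>  q0   q0  q1 
   q1   q2  q3 
   q2   q4  q3 
   q3   q5  q6 
   q4   q4  q7 
   q5   q7  q6 
   q6   q6  q6 
 * q7   q7  q6 
(> = start, * = accepting)

start=q0 accept=q7 q0-0->q0 q0-1->q1 q1-0->q2 q1-1->q3 q2-0->q4 q2-1->q3 q3-0->q5 q3-1->q6 q4-0->q4 q4-1->q7 q5-0->q7 q5-1->q6 q6-0->q6 q6-1->q6 q7-0->q7 q7-1->q6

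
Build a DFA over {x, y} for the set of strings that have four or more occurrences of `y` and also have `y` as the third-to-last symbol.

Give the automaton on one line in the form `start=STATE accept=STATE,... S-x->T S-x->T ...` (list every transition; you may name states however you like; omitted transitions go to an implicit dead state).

start=s0 accept=s7,s10,s11,s14 s0-x->s0 s0-y->s1 s1-x->s1 s1-y->s2 s2-x->s3 s2-y->s4 s3-x->s3 s3-y->s5 s4-x->s6 s4-y->s7 s5-x->s6 s5-y->s8 s6-x->s9 s6-y->s10 s7-x->s11 s7-y->s7 s8-x->s11 s8-y->s7 s9-x->s9 s9-y->s12 s10-x->s13 s10-y->s8 s11-x->s14 s11-y->s10 s12-x->s13 s12-y->s8 s13-x->s14 s13-y->s10 s14-x->s9 s14-y->s12

Build one automaton per condition and run them in lockstep. The first has 6 states tracking the count of `y`s, saturating at 5; the second has 15 states tracking the last 3 symbols read. A product state is a pair (one from each), accepting exactly when both do. After merging equivalent states the machine shrinks.
          x    y  
>  s0     s0   s1 
   s1     s1   s2 
   s2     s3   s4 
   s3     s3   s5 
   s4     s6   s7 
   s5     s6   s8 
   s6     s9  s10 
 * s7    s11   s7 
   s8    s11   s7 
   s9     s9  s12 
 * s10   s13   s8 
 * s11   s14  s10 
   s12   s13   s8 
   s13   s14  s10 
 * s14    s9  s12 
(> = start, * = accepting)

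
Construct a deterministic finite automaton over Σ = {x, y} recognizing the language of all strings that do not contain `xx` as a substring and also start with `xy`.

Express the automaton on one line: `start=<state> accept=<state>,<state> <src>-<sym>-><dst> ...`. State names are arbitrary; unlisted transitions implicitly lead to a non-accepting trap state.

start=q0 accept=q3,q4 q0-x->q1 q0-y->q2 q1-x->q2 q1-y->q3 q2-x->q2 q2-y->q2 q3-x->q4 q3-y->q3 q4-x->q2 q4-y->q3

Run two small machines in parallel and take their product. The first has 3 states tracking partial matches of the forbidden pattern `xx`; the second has 4 states tracking whether the input so far still matches the prefix `xy`. A product state is a pair (one from each), accepting exactly when both do. Minimizing collapses redundant product states.
With 5 states:
        x   y  
>  q0   q1  q2 
   q1   q2  q3 
   q2   q2  q2 
 * q3   q4  q3 
 * q4   q2  q3 
(> = start, * = accepting)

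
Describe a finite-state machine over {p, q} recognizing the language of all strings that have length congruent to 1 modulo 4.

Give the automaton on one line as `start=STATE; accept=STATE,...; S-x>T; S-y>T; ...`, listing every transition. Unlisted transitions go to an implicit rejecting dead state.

Only the length mod 4 matters, so use a 4-cycle: from any state, every input symbol moves to the next state, wrapping D back to A. Mark B accepting.
       p  q 
>  A   B  B 
 * B   C  C 
   C   D  D 
   D   A  A 
(> = start, * = accepting)

start=A; accept=B; A-p>B; A-q>B; B-p>C; B-q>C; C-p>D; C-q>D; D-p>A; D-q>A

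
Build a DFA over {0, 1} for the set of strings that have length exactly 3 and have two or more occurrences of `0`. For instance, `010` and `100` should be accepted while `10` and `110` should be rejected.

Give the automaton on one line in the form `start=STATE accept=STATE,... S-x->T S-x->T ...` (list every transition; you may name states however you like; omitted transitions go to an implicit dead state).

Run two small machines in parallel and take their product. The first has 5 states tracking the input length, saturating at 4; the second has 4 states tracking the count of `0`s, saturating at 3. A product state is a pair (one from each), accepting exactly when both do. After merging equivalent states the machine shrinks.
A 7-state machine:
        0   1  
>  q0   q1  q2 
   q1   q3  q4 
   q2   q4  q5 
   q3   q6  q6 
   q4   q6  q5 
   q5   q5  q5 
 * q6   q5  q5 
(> = start, * = accepting)

start=q0 accept=q6 q0-0->q1 q0-1->q2 q1-0->q3 q1-1->q4 q2-0->q4 q2-1->q5 q3-0->q6 q3-1->q6 q4-0->q6 q4-1->q5 q5-0->q5 q5-1->q5 q6-0->q5 q6-1->q5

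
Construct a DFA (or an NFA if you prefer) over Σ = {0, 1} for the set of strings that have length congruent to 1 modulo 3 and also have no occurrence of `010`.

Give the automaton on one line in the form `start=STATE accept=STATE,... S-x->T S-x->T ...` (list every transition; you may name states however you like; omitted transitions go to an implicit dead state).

start=q0 accept=q1,q2,q9 q0-0->q1 q0-1->q2 q1-0->q3 q1-1->q4 q2-0->q3 q2-1->q5 q3-0->q6 q3-1->q7 q4-0->q8 q4-1->q0 q5-0->q6 q5-1->q0 q6-0->q1 q6-1->q9 q7-0->q10 q7-1->q2 q8-0->q10 q8-1->q10 q9-0->q11 q9-1->q5 q10-0->q11 q10-1->q11 q11-0->q8 q11-1->q8

Handle the two conditions separately and then intersect. The first has 3 states tracking the input length modulo 3; the second has 4 states tracking partial matches of the forbidden pattern `010`. A product state is a pair (one from each), accepting exactly when both do.
12 states suffice.
          0    1  
>  q0     q1   q2 
 * q1     q3   q4 
 * q2     q3   q5 
   q3     q6   q7 
   q4     q8   q0 
   q5     q6   q0 
   q6     q1   q9 
   q7    q10   q2 
   q8    q10  q10 
 * q9    q11   q5 
   q10   q11  q11 
   q11    q8   q8 
(> = start, * = accepting)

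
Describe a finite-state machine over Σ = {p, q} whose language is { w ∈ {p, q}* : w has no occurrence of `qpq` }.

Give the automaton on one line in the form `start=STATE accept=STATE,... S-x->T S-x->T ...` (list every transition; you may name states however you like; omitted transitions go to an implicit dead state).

start=s0 accept=s0,s1,s2 s0-p->s0 s0-q->s1 s1-p->s2 s1-q->s1 s2-p->s0 s2-q->s3 s3-p->s3 s3-q->s3

Track partial matches of the forbidden pattern `qpq`. State s3 is a dead state reached once `qpq` has occurred; every other state accepts. s0 means no part of `qpq` is currently matched.
A 4-state machine:
        p   q  
>* s0   s0  s1 
 * s1   s2  s1 
 * s2   s0  s3 
   s3   s3  s3 
(> = start, * = accepting)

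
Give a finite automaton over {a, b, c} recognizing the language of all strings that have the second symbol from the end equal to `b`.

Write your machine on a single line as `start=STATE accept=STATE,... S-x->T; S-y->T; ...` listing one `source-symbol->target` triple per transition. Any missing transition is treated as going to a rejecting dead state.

start=q0; accept=q7,q8,q9; q0-a->q1; q0-b->q2; q0-c->q3; q1-a->q4; q1-b->q5; q1-c->q6; q2-a->q7; q2-b->q8; q2-c->q9; q3-a->q10; q3-b->q11; q3-c->q12; q4-a->q4; q4-b->q5; q4-c->q6; q5-a->q7; q5-b->q8; q5-c->q9; q6-a->q10; q6-b->q11; q6-c->q12; q7-a->q4; q7-b->q5; q7-c->q6; q8-a->q7; q8-b->q8; q8-c->q9; q9-a->q10; q9-b->q11; q9-c->q12; q10-a->q4; q10-b->q5; q10-c->q6; q11-a->q7; q11-b->q8; q11-c->q9; q12-a->q10; q12-b->q11; q12-c->q12

A DFA must remember the last 2 symbols (since which symbol is second-to-last isn't known until the input ends). Use one state per possible window of the last ≤2 symbols; accept from those whose window starts with `b`.
          a    b    c  
>  q0     q1   q2   q3 
   q1     q4   q5   q6 
   q2     q7   q8   q9 
   q3    q10  q11  q12 
   q4     q4   q5   q6 
   q5     q7   q8   q9 
   q6    q10  q11  q12 
 * q7     q4   q5   q6 
 * q8     q7   q8   q9 
 * q9    q10  q11  q12 
   q10    q4   q5   q6 
   q11    q7   q8   q9 
   q12   q10  q11  q12 
(> = start, * = accepting)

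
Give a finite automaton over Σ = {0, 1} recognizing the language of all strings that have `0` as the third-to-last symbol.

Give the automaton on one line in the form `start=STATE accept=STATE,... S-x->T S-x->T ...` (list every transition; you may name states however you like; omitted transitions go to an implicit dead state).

Because acceptance depends on a position counted from the end, the machine has to buffer the most recent 3 symbols. Make each state the string of the last up-to-3 symbols read; on input `x` shift the window left and append `x`. Accept when the buffered window has length 3 and begins with `0`.
With 15 states:
          0    1  
>  q0     q1   q2 
   q1     q3   q4 
   q2     q5   q6 
   q3     q7   q8 
   q4     q9  q10 
   q5    q11  q12 
   q6    q13  q14 
 * q7     q7   q8 
 * q8     q9  q10 
 * q9    q11  q12 
 * q10   q13  q14 
   q11    q7   q8 
   q12    q9  q10 
   q13   q11  q12 
   q14   q13  q14 
(> = start, * = accepting)

start=q0 accept=q7,q8,q9,q10 q0-0->q1 q0-1->q2 q1-0->q3 q1-1->q4 q2-0->q5 q2-1->q6 q3-0->q7 q3-1->q8 q4-0->q9 q4-1->q10 q5-0->q11 q5-1->q12 q6-0->q13 q6-1->q14 q7-0->q7 q7-1->q8 q8-0->q9 q8-1->q10 q9-0->q11 q9-1->q12 q10-0->q13 q10-1->q14 q11-0->q7 q11-1->q8 q12-0->q9 q12-1->q10 q13-0->q11 q13-1->q12 q14-0->q13 q14-1->q14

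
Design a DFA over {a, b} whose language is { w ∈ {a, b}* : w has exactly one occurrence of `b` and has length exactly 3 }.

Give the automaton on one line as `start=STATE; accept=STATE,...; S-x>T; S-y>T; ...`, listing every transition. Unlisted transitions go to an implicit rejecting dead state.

Build one automaton per condition and run them in lockstep. The first has 3 states tracking the count of `b`s, saturating at 2; the second has 5 states tracking the input length, saturating at 4. A product state is a pair (one from each), accepting exactly when both do.
12 states suffice.
          a    b  
>  q0     q1   q2 
   q1     q3   q4 
   q2     q4   q5 
   q3     q6   q7 
   q4     q7   q8 
   q5     q8   q8 
   q6     q9  q10 
 * q7    q10  q11 
   q8    q11  q11 
   q9     q9  q10 
   q10   q10  q11 
   q11   q11  q11 
(> = start, * = accepting)

start=q0; accept=q7; q0-a>q1; q0-b>q2; q1-a>q3; q1-b>q4; q2-a>q4; q2-b>q5; q3-a>q6; q3-b>q7; q4-a>q7; q4-b>q8; q5-a>q8; q5-b>q8; q6-a>q9; q6-b>q10; q7-a>q10; q7-b>q11; q8-a>q11; q8-b>q11; q9-a>q9; q9-b>q10; q10-a>q10; q10-b>q11; q11-a>q11; q11-b>q11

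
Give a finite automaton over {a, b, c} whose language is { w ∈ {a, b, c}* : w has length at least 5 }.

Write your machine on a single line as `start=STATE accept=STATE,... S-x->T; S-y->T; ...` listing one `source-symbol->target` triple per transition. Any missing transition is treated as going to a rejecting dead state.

start=s0; accept=s5,s6; s0-a->s1; s0-b->s1; s0-c->s1; s1-a->s2; s1-b->s2; s1-c->s2; s2-a->s3; s2-b->s3; s2-c->s3; s3-a->s4; s3-b->s4; s3-c->s4; s4-a->s5; s4-b->s5; s4-c->s5; s5-a->s6; s5-b->s6; s5-c->s6; s6-a->s6; s6-b->s6; s6-c->s6

We only need to distinguish lengths 0, 1, …, 5, and '>5'. Chain s0 → s1 → s2 → s3 → s4 → s5 → s6 on every symbol, with s6 looping. Accepting states: {s5, s6}.
7 states suffice.
        a   b   c  
>  s0   s1  s1  s1 
   s1   s2  s2  s2 
   s2   s3  s3  s3 
   s3   s4  s4  s4 
   s4   s5  s5  s5 
 * s5   s6  s6  s6 
 * s6   s6  s6  s6 
(> = start, * = accepting)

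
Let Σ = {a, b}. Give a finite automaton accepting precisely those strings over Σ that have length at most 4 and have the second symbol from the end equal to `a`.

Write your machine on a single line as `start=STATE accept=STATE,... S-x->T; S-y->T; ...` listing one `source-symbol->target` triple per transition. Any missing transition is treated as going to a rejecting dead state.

start=q0; accept=q3,q4,q7,q8,q11,q12; q0-a->q1; q0-b->q2; q1-a->q3; q1-b->q4; q2-a->q5; q2-b->q6; q3-a->q7; q3-b->q8; q4-a->q9; q4-b->q10; q5-a->q7; q5-b->q8; q6-a->q9; q6-b->q10; q7-a->q11; q7-b->q12; q8-a->q13; q8-b->q14; q9-a->q11; q9-b->q12; q10-a->q13; q10-b->q14; q11-a->q15; q11-b->q16; q12-a->q17; q12-b->q18; q13-a->q15; q13-b->q16; q14-a->q17; q14-b->q18; q15-a->q15; q15-b->q16; q16-a->q17; q16-b->q18; q17-a->q15; q17-b->q16; q18-a->q17; q18-b->q18

Build one automaton per condition and run them in lockstep. One (6 states) tracks the input length, saturating at 5; the other (7 states) tracks the last 2 symbols read. Each combined state is a pair, one component from each; accept when both components accept.
With 19 states:
          a    b  
>  q0     q1   q2 
   q1     q3   q4 
   q2     q5   q6 
 * q3     q7   q8 
 * q4     q9  q10 
   q5     q7   q8 
   q6     q9  q10 
 * q7    q11  q12 
 * q8    q13  q14 
   q9    q11  q12 
   q10   q13  q14 
 * q11   q15  q16 
 * q12   q17  q18 
   q13   q15  q16 
   q14   q17  q18 
   q15   q15  q16 
   q16   q17  q18 
   q17   q15  q16 
   q18   q17  q18 
(> = start, * = accepting)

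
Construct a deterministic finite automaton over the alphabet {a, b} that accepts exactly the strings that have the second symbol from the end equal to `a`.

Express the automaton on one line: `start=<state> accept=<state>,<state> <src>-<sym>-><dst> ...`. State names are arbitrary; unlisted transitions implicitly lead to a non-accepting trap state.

A DFA must remember the last 2 symbols (since which symbol is second-to-last isn't known until the input ends). Use one state per possible window of the last ≤2 symbols; accept from those whose window starts with `a`.
7 states suffice.
        a   b  
>  q0   q1  q2 
   q1   q3  q4 
   q2   q5  q6 
 * q3   q3  q4 
 * q4   q5  q6 
   q5   q3  q4 
   q6   q5  q6 
(> = start, * = accepting)

start=q0 accept=q3,q4 q0-a->q1 q0-b->q2 q1-a->q3 q1-b->q4 q2-a->q5 q2-b->q6 q3-a->q3 q3-b->q4 q4-a->q5 q4-b->q6 q5-a->q3 q5-b->q4 q6-a->q5 q6-b->q6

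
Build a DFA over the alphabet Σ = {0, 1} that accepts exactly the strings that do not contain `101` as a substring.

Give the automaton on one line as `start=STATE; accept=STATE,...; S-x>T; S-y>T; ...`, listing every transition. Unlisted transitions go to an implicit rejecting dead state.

This is the complement of 'contains `101`'. Use the same substring-matching states — q0 through q3 holding how much of `101` has just been matched — but flip the accepting set: everything except the trap q3 accepts.
A 4-state machine:
        0   1  
>* q0   q0  q1 
 * q1   q2  q1 
 * q2   q0  q3 
   q3   q3  q3 
(> = start, * = accepting)

start=q0; accept=q0,q1,q2; q0-0>q0; q0-1>q1; q1-0>q2; q1-1>q1; q2-0>q0; q2-1>q3; q3-0>q3; q3-1>q3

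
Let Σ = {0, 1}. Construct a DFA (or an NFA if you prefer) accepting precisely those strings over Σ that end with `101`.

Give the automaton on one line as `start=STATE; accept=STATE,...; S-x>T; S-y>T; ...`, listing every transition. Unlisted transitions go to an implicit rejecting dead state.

start=A; accept=D; A-0>A; A-1>B; B-0>C; B-1>B; C-0>A; C-1>D; D-0>C; D-1>B

Remember how much of `101` the current input suffix matches. State A means no match yet; B means the last symbol is `1`; C means the last 2 symbols are `10`; D means the last 3 symbols are `101`. Only D accepts. On a mismatch, fall back to the longest proper suffix that is still a prefix of `101`.
       0  1 
>  A   A  B 
   B   C  B 
   C   A  D 
 * D   C  B 
(> = start, * = accepting)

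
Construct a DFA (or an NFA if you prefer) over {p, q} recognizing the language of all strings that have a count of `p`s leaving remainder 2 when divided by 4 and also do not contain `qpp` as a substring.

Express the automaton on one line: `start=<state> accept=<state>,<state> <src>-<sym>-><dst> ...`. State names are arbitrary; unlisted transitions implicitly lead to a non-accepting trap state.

start=s0 accept=s3,s7,s8 s0-p->s1 s0-q->s2 s1-p->s3 s1-q->s4 s2-p->s5 s2-q->s2 s3-p->s6 s3-q->s7 s4-p->s8 s4-q->s4 s5-p->s9 s5-q->s4 s6-p->s0 s6-q->s10 s7-p->s11 s7-q->s7 s8-p->s12 s8-q->s7 s9-p->s12 s9-q->s9 s10-p->s13 s10-q->s10 s11-p->s14 s11-q->s10 s12-p->s14 s12-q->s12 s13-p->s15 s13-q->s2 s14-p->s15 s14-q->s14 s15-p->s9 s15-q->s15

Build one automaton per condition and run them in lockstep. One (4 states) tracks the count of `p`s modulo 4; the other (4 states) tracks partial matches of the forbidden pattern `qpp`. Each combined state is a pair, one component from each; accept when both components accept.
A 16-state machine:
          p    q  
>  s0     s1   s2 
   s1     s3   s4 
   s2     s5   s2 
 * s3     s6   s7 
   s4     s8   s4 
   s5     s9   s4 
   s6     s0  s10 
 * s7    s11   s7 
 * s8    s12   s7 
   s9    s12   s9 
   s10   s13  s10 
   s11   s14  s10 
   s12   s14  s12 
   s13   s15   s2 
   s14   s15  s14 
   s15    s9  s15 
(> = start, * = accepting)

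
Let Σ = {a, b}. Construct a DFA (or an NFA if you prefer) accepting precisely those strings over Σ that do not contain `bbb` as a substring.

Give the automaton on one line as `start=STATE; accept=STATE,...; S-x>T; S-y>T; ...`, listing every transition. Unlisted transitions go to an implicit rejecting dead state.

This is the complement of 'contains `bbb`'. Use the same substring-matching states — q0 through q3 holding how much of `bbb` has just been matched — but flip the accepting set: everything except the trap q3 accepts.
        a   b  
>* q0   q0  q1 
 * q1   q0  q2 
 * q2   q0  q3 
   q3   q3  q3 
(> = start, * = accepting)

start=q0; accept=q0,q1,q2; q0-a>q0; q0-b>q1; q1-a>q0; q1-b>q2; q2-a>q0; q2-b>q3; q3-a>q3; q3-b>q3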